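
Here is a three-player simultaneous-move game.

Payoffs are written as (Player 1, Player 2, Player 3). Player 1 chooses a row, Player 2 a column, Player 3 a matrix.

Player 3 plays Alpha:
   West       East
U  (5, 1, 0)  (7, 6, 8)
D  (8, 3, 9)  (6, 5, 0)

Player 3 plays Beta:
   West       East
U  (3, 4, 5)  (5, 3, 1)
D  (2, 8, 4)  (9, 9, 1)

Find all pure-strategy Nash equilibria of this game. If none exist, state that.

(U, West, Beta); (U, East, Alpha); (D, East, Beta)

(U, West, Alpha): Player 1 can switch to D (5 → 8). Not NE.
(U, West, Beta): Player 1 gets 3, best alternative 2; Player 2 gets 4, best alternative 3; Player 3 gets 5, best alternative 0. No profitable deviation — NE.
(U, East, Alpha): Player 1 gets 7, best alternative 6; Player 2 gets 6, best alternative 1; Player 3 gets 8, best alternative 1. No profitable deviation — NE.
(U, East, Beta): Player 1 can switch to D (5 → 9). Not NE.
(D, West, Alpha): Player 2 can switch to East (3 → 5). Not NE.
(D, West, Beta): Player 1 can switch to U (2 → 3). Not NE.
(D, East, Alpha): Player 1 can switch to U (6 → 7). Not NE.
(D, East, Beta): Player 1 gets 9, best alternative 5; Player 2 gets 9, best alternative 8; Player 3 gets 1, best alternative 0. No profitable deviation — NE.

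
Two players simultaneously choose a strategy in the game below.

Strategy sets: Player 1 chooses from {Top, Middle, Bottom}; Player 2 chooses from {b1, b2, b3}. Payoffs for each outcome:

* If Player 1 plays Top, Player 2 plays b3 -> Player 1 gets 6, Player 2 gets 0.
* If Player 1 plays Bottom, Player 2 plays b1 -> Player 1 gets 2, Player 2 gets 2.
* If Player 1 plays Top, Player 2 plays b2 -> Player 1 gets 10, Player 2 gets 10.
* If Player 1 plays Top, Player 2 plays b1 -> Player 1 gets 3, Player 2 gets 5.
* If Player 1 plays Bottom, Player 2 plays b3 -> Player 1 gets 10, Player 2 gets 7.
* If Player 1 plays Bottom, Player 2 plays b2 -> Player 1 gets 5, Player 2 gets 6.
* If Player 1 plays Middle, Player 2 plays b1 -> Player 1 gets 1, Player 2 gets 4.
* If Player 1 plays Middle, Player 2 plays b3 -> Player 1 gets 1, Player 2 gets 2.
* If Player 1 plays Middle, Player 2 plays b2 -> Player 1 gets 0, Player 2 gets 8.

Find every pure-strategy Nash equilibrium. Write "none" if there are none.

For each player, find the best response to each opponent profile; mutual best responses are the pure NE.
Player 1 against b1: payoffs 3, 1, 2 → best response Top.
Player 1 against b2: payoffs 10, 0, 5 → best response Top.
Player 1 against b3: payoffs 6, 1, 10 → best response Bottom.
Player 2 against Top: payoffs 5, 10, 0 → best response b2.
Player 2 against Middle: payoffs 4, 8, 2 → best response b2.
Player 2 against Bottom: payoffs 2, 6, 7 → best response b3.
Mutual best responses: (Top, b2); (Bottom, b3).

(Top, b2), (Bottom, b3)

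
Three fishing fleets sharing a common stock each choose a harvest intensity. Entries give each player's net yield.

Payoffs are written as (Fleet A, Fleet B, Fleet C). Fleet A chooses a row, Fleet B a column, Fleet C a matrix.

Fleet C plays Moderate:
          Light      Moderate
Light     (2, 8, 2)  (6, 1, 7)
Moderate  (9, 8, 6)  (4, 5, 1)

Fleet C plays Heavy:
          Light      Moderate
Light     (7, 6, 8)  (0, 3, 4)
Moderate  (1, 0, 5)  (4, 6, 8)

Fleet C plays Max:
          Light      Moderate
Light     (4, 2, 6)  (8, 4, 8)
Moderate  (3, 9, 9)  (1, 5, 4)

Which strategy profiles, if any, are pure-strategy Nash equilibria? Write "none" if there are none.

Fleet A against (Light, Moderate): payoffs 2, 9 → best response Moderate.
Fleet A against (Light, Heavy): payoffs 7, 1 → best response Light.
Fleet A against (Light, Max): payoffs 4, 3 → best response Light.
Fleet A against (Moderate, Moderate): payoffs 6, 4 → best response Light.
Fleet A against (Moderate, Heavy): payoffs 0, 4 → best response Moderate.
Fleet A against (Moderate, Max): payoffs 8, 1 → best response Light.
Fleet B against (Light, Moderate): payoffs 8, 1 → best response Light.
Fleet B against (Light, Heavy): payoffs 6, 3 → best response Light.
Fleet B against (Light, Max): payoffs 2, 4 → best response Moderate.
Fleet B against (Moderate, Moderate): payoffs 8, 5 → best response Light.
Fleet B against (Moderate, Heavy): payoffs 0, 6 → best response Moderate.
Fleet B against (Moderate, Max): payoffs 9, 5 → best response Light.
Fleet C against (Light, Light): payoffs 2, 8, 6 → best response Heavy.
Fleet C against (Light, Moderate): payoffs 7, 4, 8 → best response Max.
Fleet C against (Moderate, Light): payoffs 6, 5, 9 → best response Max.
Fleet C against (Moderate, Moderate): payoffs 1, 8, 4 → best response Heavy.
Mutual best responses: (Light, Light, Heavy); (Light, Moderate, Max); (Moderate, Moderate, Heavy).

The pure Nash equilibria are (Light, Light, Heavy); (Light, Moderate, Max); (Moderate, Moderate, Heavy).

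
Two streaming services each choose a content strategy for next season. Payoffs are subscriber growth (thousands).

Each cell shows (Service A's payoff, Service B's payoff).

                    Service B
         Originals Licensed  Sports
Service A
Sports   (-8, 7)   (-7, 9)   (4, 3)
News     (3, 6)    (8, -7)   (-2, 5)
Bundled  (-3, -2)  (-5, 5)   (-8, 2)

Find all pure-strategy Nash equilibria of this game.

(News, Originals)

(Sports, Originals): Service A can switch to News (-8 → 3). Not NE.
(Sports, Licensed): Service A can switch to News (-7 → 8). Not NE.
(Sports, Sports): Service B can switch to Originals (3 → 7). Not NE.
(News, Originals): Service A gets 3, best alternative -3; Service B gets 6, best alternative 5. No profitable deviation — NE.
(News, Licensed): Service B can switch to Originals (-7 → 6). Not NE.
(News, Sports): Service A can switch to Sports (-2 → 4). Not NE.
(Bundled, Originals): Service A can switch to News (-3 → 3). Not NE.
(The remaining 2 profiles each have a profitable deviation by the same check.)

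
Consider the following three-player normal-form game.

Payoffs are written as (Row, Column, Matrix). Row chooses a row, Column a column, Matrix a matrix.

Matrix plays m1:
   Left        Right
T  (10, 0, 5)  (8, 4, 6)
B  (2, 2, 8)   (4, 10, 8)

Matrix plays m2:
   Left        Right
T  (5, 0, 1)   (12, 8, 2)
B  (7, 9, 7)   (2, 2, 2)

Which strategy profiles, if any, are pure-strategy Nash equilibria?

Pure NE: (T, Right, m1)

Row against (Left, m1): payoffs 10, 2 → best response T.
Row against (Left, m2): payoffs 5, 7 → best response B.
Row against (Right, m1): payoffs 8, 4 → best response T.
Row against (Right, m2): payoffs 12, 2 → best response T.
Column against (T, m1): payoffs 0, 4 → best response Right.
Column against (T, m2): payoffs 0, 8 → best response Right.
Column against (B, m1): payoffs 2, 10 → best response Right.
Column against (B, m2): payoffs 9, 2 → best response Left.
Matrix against (T, Left): payoffs 5, 1 → best response m1.
Matrix against (T, Right): payoffs 6, 2 → best response m1.
Matrix against (B, Left): payoffs 8, 7 → best response m1.
Matrix against (B, Right): payoffs 8, 2 → best response m1.
Mutual best responses: (T, Right, m1).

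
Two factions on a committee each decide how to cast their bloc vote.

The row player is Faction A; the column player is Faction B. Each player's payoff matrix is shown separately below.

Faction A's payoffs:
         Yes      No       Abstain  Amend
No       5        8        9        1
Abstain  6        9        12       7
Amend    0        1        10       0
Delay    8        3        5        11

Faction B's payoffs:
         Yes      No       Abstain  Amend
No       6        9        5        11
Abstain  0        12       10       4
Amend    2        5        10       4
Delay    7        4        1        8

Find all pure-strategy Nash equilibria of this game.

(No, Yes): Faction A can switch to Abstain (5 → 6). Not NE.
(No, No): Faction A can switch to Abstain (8 → 9). Not NE.
(No, Abstain): Faction A can switch to Abstain (9 → 12). Not NE.
(No, Amend): Faction A can switch to Abstain (1 → 7). Not NE.
(Abstain, Yes): Faction A can switch to Delay (6 → 8). Not NE.
(Abstain, No): Faction A gets 9, best alternative 8; Faction B gets 12, best alternative 10. No profitable deviation — NE.
(Abstain, Abstain): Faction B can switch to No (10 → 12). Not NE.
(Abstain, Amend): Faction A can switch to Delay (7 → 11). Not NE.
(Amend, Yes): Faction A can switch to No (0 → 5). Not NE.
(Delay, Amend): Faction A gets 11, best alternative 7; Faction B gets 8, best alternative 7. No profitable deviation — NE.
(The remaining 6 profiles each have a profitable deviation by the same check.)

(Abstain, No), (Delay, Amend)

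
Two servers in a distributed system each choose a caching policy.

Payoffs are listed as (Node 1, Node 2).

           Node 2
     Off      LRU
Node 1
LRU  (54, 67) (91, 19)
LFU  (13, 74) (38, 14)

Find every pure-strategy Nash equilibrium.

Mark each player's best response to every combination of opponents' strategies; a profile where every player is best-responding is a pure Nash equilibrium.
Node 1 against Off: payoffs 54, 13 → best response LRU.
Node 1 against LRU: payoffs 91, 38 → best response LRU.
Node 2 against LRU: payoffs 67, 19 → best response Off.
Node 2 against LFU: payoffs 74, 14 → best response Off.
Mutual best responses: (LRU, Off).

Pure NE: (LRU, Off)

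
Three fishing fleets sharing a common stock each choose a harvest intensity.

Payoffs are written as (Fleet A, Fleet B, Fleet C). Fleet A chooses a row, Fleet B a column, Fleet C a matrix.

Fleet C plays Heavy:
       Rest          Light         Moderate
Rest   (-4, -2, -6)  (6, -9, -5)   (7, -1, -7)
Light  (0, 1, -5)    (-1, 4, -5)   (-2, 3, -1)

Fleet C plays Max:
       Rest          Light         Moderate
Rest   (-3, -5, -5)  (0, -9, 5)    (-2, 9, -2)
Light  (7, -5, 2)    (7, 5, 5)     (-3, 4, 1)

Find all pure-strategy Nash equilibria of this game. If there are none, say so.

(Rest, Rest, Heavy): Fleet A can switch to Light (-4 → 0). Not NE.
(Rest, Rest, Max): Fleet A can switch to Light (-3 → 7). Not NE.
(Rest, Light, Heavy): Fleet B can switch to Rest (-9 → -2). Not NE.
(Rest, Light, Max): Fleet A can switch to Light (0 → 7). Not NE.
(Rest, Moderate, Heavy): Fleet C can switch to Max (-7 → -2). Not NE.
(Rest, Moderate, Max): Fleet A gets -2, best alternative -3; Fleet B gets 9, best alternative -5; Fleet C gets -2, best alternative -7. No profitable deviation — NE.
(Light, Rest, Heavy): Fleet B can switch to Light (1 → 4). Not NE.
(Light, Light, Max): Fleet A gets 7, best alternative 0; Fleet B gets 5, best alternative 4; Fleet C gets 5, best alternative -5. No profitable deviation — NE.
(The remaining 4 profiles each have a profitable deviation by the same check.)

(Rest, Moderate, Max); (Light, Light, Max)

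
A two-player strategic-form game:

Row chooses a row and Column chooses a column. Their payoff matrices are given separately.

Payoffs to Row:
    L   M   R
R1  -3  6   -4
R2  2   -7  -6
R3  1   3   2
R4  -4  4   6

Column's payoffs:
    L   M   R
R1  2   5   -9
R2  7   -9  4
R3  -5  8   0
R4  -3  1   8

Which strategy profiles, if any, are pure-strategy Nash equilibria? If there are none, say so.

The pure Nash equilibria are (R1, M) and (R2, L) and (R4, R).

Row against L: payoffs -3, 2, 1, -4 → best response R2.
Row against M: payoffs 6, -7, 3, 4 → best response R1.
Row against R: payoffs -4, -6, 2, 6 → best response R4.
Column against R1: payoffs 2, 5, -9 → best response M.
Column against R2: payoffs 7, -9, 4 → best response L.
Column against R3: payoffs -5, 8, 0 → best response M.
Column against R4: payoffs -3, 1, 8 → best response R.
Mutual best responses: (R1, M); (R2, L); (R4, R).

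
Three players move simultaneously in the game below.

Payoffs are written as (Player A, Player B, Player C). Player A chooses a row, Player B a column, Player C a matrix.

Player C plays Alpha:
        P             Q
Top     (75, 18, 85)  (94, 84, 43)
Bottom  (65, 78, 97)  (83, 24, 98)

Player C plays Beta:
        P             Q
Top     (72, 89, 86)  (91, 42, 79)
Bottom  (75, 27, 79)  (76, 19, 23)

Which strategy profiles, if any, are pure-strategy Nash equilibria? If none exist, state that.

There is no pure-strategy Nash equilibrium.

Mark each player's best response to every combination of opponents' strategies; a profile where every player is best-responding is a pure Nash equilibrium.
Player A against (P, Alpha): payoffs 75, 65 → best response Top.
Player A against (P, Beta): payoffs 72, 75 → best response Bottom.
Player A against (Q, Alpha): payoffs 94, 83 → best response Top.
Player A against (Q, Beta): payoffs 91, 76 → best response Top.
Player B against (Top, Alpha): payoffs 18, 84 → best response Q.
Player B against (Top, Beta): payoffs 89, 42 → best response P.
Player B against (Bottom, Alpha): payoffs 78, 24 → best response P.
Player B against (Bottom, Beta): payoffs 27, 19 → best response P.
Player C against (Top, P): payoffs 85, 86 → best response Beta.
Player C against (Top, Q): payoffs 43, 79 → best response Beta.
Player C against (Bottom, P): payoffs 97, 79 → best response Alpha.
Player C against (Bottom, Q): payoffs 98, 23 → best response Alpha.
No profile is a mutual best response for all players.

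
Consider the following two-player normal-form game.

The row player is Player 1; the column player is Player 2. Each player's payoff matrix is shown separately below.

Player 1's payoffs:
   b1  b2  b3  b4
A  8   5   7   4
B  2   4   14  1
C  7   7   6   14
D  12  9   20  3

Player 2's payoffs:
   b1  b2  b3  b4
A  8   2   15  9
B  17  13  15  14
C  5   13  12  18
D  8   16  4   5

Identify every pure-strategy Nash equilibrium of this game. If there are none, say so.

The pure Nash equilibria are (C, b4); (D, b2).

Mark each player's best response to every combination of opponents' strategies; a profile where every player is best-responding is a pure Nash equilibrium.
Player 1 against b1: payoffs 8, 2, 7, 12 → best response D.
Player 1 against b2: payoffs 5, 4, 7, 9 → best response D.
Player 1 against b3: payoffs 7, 14, 6, 20 → best response D.
Player 1 against b4: payoffs 4, 1, 14, 3 → best response C.
Player 2 against A: payoffs 8, 2, 15, 9 → best response b3.
Player 2 against B: payoffs 17, 13, 15, 14 → best response b1.
Player 2 against C: payoffs 5, 13, 12, 18 → best response b4.
Player 2 against D: payoffs 8, 16, 4, 5 → best response b2.
Mutual best responses: (C, b4); (D, b2).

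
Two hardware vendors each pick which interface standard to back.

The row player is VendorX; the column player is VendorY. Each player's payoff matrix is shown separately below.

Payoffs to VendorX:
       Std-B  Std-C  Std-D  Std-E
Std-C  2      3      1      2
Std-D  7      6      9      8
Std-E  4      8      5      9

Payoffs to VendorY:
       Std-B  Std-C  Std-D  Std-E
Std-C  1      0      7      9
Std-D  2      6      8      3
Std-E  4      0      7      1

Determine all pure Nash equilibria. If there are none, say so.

The unique pure-strategy Nash equilibrium is (Std-D, Std-D).

(Std-C, Std-B): VendorX can switch to Std-D (2 → 7). Not NE.
(Std-C, Std-C): VendorX can switch to Std-D (3 → 6). Not NE.
(Std-C, Std-D): VendorX can switch to Std-D (1 → 9). Not NE.
(Std-C, Std-E): VendorX can switch to Std-D (2 → 8). Not NE.
(Std-D, Std-B): VendorY can switch to Std-C (2 → 6). Not NE.
(Std-D, Std-C): VendorX can switch to Std-E (6 → 8). Not NE.
(Std-D, Std-D): VendorX gets 9, best alternative 5; VendorY gets 8, best alternative 6. No profitable deviation — NE.
(Std-D, Std-E): VendorX can switch to Std-E (8 → 9). Not NE.
(Std-E, Std-B): VendorX can switch to Std-D (4 → 7). Not NE.
(Std-E, Std-C): VendorY can switch to Std-B (0 → 4). Not NE.
(Std-E, Std-D): VendorX can switch to Std-D (5 → 9). Not NE.
(The remaining 1 profile has a profitable deviation by the same check.)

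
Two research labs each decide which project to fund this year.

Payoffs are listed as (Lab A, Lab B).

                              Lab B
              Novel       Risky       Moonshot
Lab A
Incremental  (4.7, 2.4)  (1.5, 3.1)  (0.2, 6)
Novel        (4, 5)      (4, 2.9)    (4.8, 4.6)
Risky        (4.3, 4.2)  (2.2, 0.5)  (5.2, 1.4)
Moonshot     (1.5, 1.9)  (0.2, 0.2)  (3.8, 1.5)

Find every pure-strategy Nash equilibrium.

No pure-strategy Nash equilibrium.

Mark each player's best response to every combination of opponents' strategies; a profile where every player is best-responding is a pure Nash equilibrium.
Lab A against Novel: payoffs 4.7, 4, 4.3, 1.5 → best response Incremental.
Lab A against Risky: payoffs 1.5, 4, 2.2, 0.2 → best response Novel.
Lab A against Moonshot: payoffs 0.2, 4.8, 5.2, 3.8 → best response Risky.
Lab B against Incremental: payoffs 2.4, 3.1, 6 → best response Moonshot.
Lab B against Novel: payoffs 5, 2.9, 4.6 → best response Novel.
Lab B against Risky: payoffs 4.2, 0.5, 1.4 → best response Novel.
Lab B against Moonshot: payoffs 1.9, 0.2, 1.5 → best response Novel.
No profile is a mutual best response for all players.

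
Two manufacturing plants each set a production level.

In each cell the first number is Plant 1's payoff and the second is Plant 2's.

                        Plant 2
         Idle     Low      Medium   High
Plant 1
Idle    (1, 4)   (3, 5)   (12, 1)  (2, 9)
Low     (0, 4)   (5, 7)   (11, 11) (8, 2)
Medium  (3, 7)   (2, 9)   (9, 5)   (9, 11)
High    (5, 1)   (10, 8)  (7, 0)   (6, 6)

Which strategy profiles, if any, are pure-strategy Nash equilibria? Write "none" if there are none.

The pure Nash equilibria are (Medium, High) and (High, Low).

(Idle, Idle): Plant 1 can switch to Medium (1 → 3). Not NE.
(Idle, Low): Plant 1 can switch to Low (3 → 5). Not NE.
(Idle, Medium): Plant 2 can switch to Idle (1 → 4). Not NE.
(Idle, High): Plant 1 can switch to Low (2 → 8). Not NE.
(Low, Idle): Plant 1 can switch to Idle (0 → 1). Not NE.
(Low, Low): Plant 1 can switch to High (5 → 10). Not NE.
(Low, Medium): Plant 1 can switch to Idle (11 → 12). Not NE.
(Low, High): Plant 1 can switch to Medium (8 → 9). Not NE.
(Medium, High): Plant 1 gets 9, best alternative 8; Plant 2 gets 11, best alternative 9. No profitable deviation — NE.
(High, Low): Plant 1 gets 10, best alternative 5; Plant 2 gets 8, best alternative 6. No profitable deviation — NE.
(The remaining 6 profiles each have a profitable deviation by the same check.)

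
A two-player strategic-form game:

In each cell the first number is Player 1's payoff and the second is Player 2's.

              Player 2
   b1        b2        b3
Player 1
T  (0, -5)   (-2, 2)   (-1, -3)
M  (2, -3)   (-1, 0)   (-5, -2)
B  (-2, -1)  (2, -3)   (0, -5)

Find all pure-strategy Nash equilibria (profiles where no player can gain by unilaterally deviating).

No pure-strategy Nash equilibrium.

Player 1 against b1: payoffs 0, 2, -2 → best response M.
Player 1 against b2: payoffs -2, -1, 2 → best response B.
Player 1 against b3: payoffs -1, -5, 0 → best response B.
Player 2 against T: payoffs -5, 2, -3 → best response b2.
Player 2 against M: payoffs -3, 0, -2 → best response b2.
Player 2 against B: payoffs -1, -3, -5 → best response b1.
No profile is a mutual best response for all players.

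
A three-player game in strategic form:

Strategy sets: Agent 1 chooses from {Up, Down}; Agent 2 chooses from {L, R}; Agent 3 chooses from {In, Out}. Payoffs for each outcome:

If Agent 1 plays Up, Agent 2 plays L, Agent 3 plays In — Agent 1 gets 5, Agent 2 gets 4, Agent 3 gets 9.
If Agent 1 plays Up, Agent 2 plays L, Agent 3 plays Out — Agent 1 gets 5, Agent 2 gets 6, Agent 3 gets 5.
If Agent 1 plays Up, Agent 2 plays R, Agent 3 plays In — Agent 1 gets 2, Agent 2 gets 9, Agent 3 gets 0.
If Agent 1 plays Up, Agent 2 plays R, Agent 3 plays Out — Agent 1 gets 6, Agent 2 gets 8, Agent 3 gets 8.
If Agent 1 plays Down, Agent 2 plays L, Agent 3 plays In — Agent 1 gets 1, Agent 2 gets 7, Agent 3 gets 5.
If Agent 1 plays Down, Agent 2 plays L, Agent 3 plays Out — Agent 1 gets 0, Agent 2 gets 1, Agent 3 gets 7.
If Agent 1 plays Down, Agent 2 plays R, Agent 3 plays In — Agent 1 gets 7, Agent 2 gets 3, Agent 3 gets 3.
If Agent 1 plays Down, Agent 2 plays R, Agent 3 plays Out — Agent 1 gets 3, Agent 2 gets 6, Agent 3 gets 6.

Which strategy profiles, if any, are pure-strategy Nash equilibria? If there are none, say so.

(Up, R, Out)

Mark each player's best response to every combination of opponents' strategies; a profile where every player is best-responding is a pure Nash equilibrium.
Agent 1 against (L, In): payoffs 5, 1 → best response Up.
Agent 1 against (L, Out): payoffs 5, 0 → best response Up.
Agent 1 against (R, In): payoffs 2, 7 → best response Down.
Agent 1 against (R, Out): payoffs 6, 3 → best response Up.
Agent 2 against (Up, In): payoffs 4, 9 → best response R.
Agent 2 against (Up, Out): payoffs 6, 8 → best response R.
Agent 2 against (Down, In): payoffs 7, 3 → best response L.
Agent 2 against (Down, Out): payoffs 1, 6 → best response R.
Agent 3 against (Up, L): payoffs 9, 5 → best response In.
Agent 3 against (Up, R): payoffs 0, 8 → best response Out.
Agent 3 against (Down, L): payoffs 5, 7 → best response Out.
Agent 3 against (Down, R): payoffs 3, 6 → best response Out.
Mutual best responses: (Up, R, Out).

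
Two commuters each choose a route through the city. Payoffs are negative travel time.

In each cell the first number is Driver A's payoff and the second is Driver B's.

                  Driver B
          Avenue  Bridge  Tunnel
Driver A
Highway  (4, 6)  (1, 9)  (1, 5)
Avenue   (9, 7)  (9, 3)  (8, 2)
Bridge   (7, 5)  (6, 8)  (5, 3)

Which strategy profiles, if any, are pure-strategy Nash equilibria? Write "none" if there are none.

Driver A against Avenue: payoffs 4, 9, 7 → best response Avenue.
Driver A against Bridge: payoffs 1, 9, 6 → best response Avenue.
Driver A against Tunnel: payoffs 1, 8, 5 → best response Avenue.
Driver B against Highway: payoffs 6, 9, 5 → best response Bridge.
Driver B against Avenue: payoffs 7, 3, 2 → best response Avenue.
Driver B against Bridge: payoffs 5, 8, 3 → best response Bridge.
Mutual best responses: (Avenue, Avenue).

The unique pure-strategy Nash equilibrium is (Avenue, Avenue).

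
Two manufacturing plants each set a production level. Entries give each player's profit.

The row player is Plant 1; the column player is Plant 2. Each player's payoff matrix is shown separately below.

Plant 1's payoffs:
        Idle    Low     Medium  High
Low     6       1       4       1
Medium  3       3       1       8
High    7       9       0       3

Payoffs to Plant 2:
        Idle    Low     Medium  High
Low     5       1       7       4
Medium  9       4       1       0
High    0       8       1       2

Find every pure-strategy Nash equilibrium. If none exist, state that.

(Low, Medium); (High, Low)

Check each profile: it is a Nash equilibrium iff no player can strictly gain by switching unilaterally.
(Low, Idle): Plant 1 can switch to High (6 → 7). Not NE.
(Low, Low): Plant 1 can switch to Medium (1 → 3). Not NE.
(Low, Medium): Plant 1 gets 4, best alternative 1; Plant 2 gets 7, best alternative 5. No profitable deviation — NE.
(Low, High): Plant 1 can switch to Medium (1 → 8). Not NE.
(Medium, Idle): Plant 1 can switch to Low (3 → 6). Not NE.
(Medium, Low): Plant 1 can switch to High (3 → 9). Not NE.
(Medium, Medium): Plant 1 can switch to Low (1 → 4). Not NE.
(Medium, High): Plant 2 can switch to Idle (0 → 9). Not NE.
(High, Idle): Plant 2 can switch to Low (0 → 8). Not NE.
(High, Low): Plant 1 gets 9, best alternative 3; Plant 2 gets 8, best alternative 2. No profitable deviation — NE.
(High, Medium): Plant 1 can switch to Low (0 → 4). Not NE.
(High, High): Plant 1 can switch to Medium (3 → 8). Not NE.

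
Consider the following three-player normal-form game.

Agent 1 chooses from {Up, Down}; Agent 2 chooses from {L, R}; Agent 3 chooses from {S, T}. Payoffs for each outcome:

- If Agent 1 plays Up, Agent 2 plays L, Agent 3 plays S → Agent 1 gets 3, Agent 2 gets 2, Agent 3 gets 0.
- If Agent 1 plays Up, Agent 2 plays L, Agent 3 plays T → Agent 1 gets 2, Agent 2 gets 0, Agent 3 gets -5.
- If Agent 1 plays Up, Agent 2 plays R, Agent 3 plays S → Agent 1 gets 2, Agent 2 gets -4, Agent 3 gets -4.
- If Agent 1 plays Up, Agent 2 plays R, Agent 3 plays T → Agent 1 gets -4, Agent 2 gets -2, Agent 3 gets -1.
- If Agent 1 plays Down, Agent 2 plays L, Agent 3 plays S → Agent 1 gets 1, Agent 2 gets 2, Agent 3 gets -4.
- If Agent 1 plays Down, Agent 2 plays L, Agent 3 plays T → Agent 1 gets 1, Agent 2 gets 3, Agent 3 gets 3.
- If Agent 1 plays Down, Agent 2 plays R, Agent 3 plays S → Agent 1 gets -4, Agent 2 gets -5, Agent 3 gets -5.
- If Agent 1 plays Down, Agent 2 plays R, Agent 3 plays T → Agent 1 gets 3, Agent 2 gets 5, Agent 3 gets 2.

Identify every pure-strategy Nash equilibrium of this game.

For each player, find the best response to each opponent profile; mutual best responses are the pure NE.
Agent 1 against (L, S): payoffs 3, 1 → best response Up.
Agent 1 against (L, T): payoffs 2, 1 → best response Up.
Agent 1 against (R, S): payoffs 2, -4 → best response Up.
Agent 1 against (R, T): payoffs -4, 3 → best response Down.
Agent 2 against (Up, S): payoffs 2, -4 → best response L.
Agent 2 against (Up, T): payoffs 0, -2 → best response L.
Agent 2 against (Down, S): payoffs 2, -5 → best response L.
Agent 2 against (Down, T): payoffs 3, 5 → best response R.
Agent 3 against (Up, L): payoffs 0, -5 → best response S.
Agent 3 against (Up, R): payoffs -4, -1 → best response T.
Agent 3 against (Down, L): payoffs -4, 3 → best response T.
Agent 3 against (Down, R): payoffs -5, 2 → best response T.
Mutual best responses: (Up, L, S); (Down, R, T).

(Up, L, S), (Down, R, T)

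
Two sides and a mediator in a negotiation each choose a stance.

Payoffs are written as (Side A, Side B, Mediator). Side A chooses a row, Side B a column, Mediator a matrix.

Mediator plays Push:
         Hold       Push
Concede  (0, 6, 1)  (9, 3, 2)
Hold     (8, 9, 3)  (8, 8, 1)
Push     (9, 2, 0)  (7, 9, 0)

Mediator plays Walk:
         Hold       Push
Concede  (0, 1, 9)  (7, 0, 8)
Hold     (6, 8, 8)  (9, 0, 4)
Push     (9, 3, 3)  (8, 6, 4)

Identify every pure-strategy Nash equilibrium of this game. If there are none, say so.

No pure-strategy Nash equilibrium.

Side A against (Hold, Push): payoffs 0, 8, 9 → best response Push.
Side A against (Hold, Walk): payoffs 0, 6, 9 → best response Push.
Side A against (Push, Push): payoffs 9, 8, 7 → best response Concede.
Side A against (Push, Walk): payoffs 7, 9, 8 → best response Hold.
Side B against (Concede, Push): payoffs 6, 3 → best response Hold.
Side B against (Concede, Walk): payoffs 1, 0 → best response Hold.
Side B against (Hold, Push): payoffs 9, 8 → best response Hold.
Side B against (Hold, Walk): payoffs 8, 0 → best response Hold.
Side B against (Push, Push): payoffs 2, 9 → best response Push.
Side B against (Push, Walk): payoffs 3, 6 → best response Push.
Mediator against (Concede, Hold): payoffs 1, 9 → best response Walk.
Mediator against (Concede, Push): payoffs 2, 8 → best response Walk.
Mediator against (Hold, Hold): payoffs 3, 8 → best response Walk.
Mediator against (Hold, Push): payoffs 1, 4 → best response Walk.
Mediator against (Push, Hold): payoffs 0, 3 → best response Walk.
Mediator against (Push, Push): payoffs 0, 4 → best response Walk.
No profile is a mutual best response for all players.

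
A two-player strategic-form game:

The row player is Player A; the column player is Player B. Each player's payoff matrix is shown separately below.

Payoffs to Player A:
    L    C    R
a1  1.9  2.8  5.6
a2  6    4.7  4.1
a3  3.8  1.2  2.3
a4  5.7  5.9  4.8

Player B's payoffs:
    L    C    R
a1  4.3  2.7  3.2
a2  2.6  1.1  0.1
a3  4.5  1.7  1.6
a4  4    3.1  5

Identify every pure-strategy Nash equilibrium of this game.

Pure NE: (a2, L)

For each player, find the best response to each opponent profile; mutual best responses are the pure NE.
Player A against L: payoffs 1.9, 6, 3.8, 5.7 → best response a2.
Player A against C: payoffs 2.8, 4.7, 1.2, 5.9 → best response a4.
Player A against R: payoffs 5.6, 4.1, 2.3, 4.8 → best response a1.
Player B against a1: payoffs 4.3, 2.7, 3.2 → best response L.
Player B against a2: payoffs 2.6, 1.1, 0.1 → best response L.
Player B against a3: payoffs 4.5, 1.7, 1.6 → best response L.
Player B against a4: payoffs 4, 3.1, 5 → best response R.
Mutual best responses: (a2, L).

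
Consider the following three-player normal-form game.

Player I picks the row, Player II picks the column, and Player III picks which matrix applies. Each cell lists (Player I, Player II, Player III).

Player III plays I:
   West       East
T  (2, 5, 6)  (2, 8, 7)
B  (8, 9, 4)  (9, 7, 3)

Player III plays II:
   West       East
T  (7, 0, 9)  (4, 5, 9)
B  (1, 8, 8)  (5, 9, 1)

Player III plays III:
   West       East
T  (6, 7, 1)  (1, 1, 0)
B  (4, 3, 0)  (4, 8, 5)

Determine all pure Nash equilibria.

(T, West, I): Player I can switch to B (2 → 8). Not NE.
(T, West, II): Player II can switch to East (0 → 5). Not NE.
(T, West, III): Player III can switch to I (1 → 6). Not NE.
(T, East, I): Player I can switch to B (2 → 9). Not NE.
(T, East, II): Player I can switch to B (4 → 5). Not NE.
(T, East, III): Player I can switch to B (1 → 4). Not NE.
(B, West, I): Player III can switch to II (4 → 8). Not NE.
(B, West, II): Player I can switch to T (1 → 7). Not NE.
(B, West, III): Player I can switch to T (4 → 6). Not NE.
(B, East, I): Player II can switch to West (7 → 9). Not NE.
(B, East, II): Player III can switch to I (1 → 3). Not NE.
(B, East, III): Player I gets 4, best alternative 1; Player II gets 8, best alternative 3; Player III gets 5, best alternative 3. No profitable deviation — NE.

(B, East, III)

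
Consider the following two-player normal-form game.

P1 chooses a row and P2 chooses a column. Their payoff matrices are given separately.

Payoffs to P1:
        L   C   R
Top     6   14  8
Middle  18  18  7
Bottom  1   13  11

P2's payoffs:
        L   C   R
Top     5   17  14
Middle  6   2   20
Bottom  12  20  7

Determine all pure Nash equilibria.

This game has no pure Nash equilibrium.

(Top, L): P1 can switch to Middle (6 → 18). Not NE.
(Top, C): P1 can switch to Middle (14 → 18). Not NE.
(Top, R): P1 can switch to Bottom (8 → 11). Not NE.
(Middle, L): P2 can switch to R (6 → 20). Not NE.
(Middle, C): P2 can switch to L (2 → 6). Not NE.
(Middle, R): P1 can switch to Top (7 → 8). Not NE.
(Bottom, L): P1 can switch to Top (1 → 6). Not NE.
(Bottom, C): P1 can switch to Top (13 → 14). Not NE.
(Bottom, R): P2 can switch to L (7 → 12). Not NE.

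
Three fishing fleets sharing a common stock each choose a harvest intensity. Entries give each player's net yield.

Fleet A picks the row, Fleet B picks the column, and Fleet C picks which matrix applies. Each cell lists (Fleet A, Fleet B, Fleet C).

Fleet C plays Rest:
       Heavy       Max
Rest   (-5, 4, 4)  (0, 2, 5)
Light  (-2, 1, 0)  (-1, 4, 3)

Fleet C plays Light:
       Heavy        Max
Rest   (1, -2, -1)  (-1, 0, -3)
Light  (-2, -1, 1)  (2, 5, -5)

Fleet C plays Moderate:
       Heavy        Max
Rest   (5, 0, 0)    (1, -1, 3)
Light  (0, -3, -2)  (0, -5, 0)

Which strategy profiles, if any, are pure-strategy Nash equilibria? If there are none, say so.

(Rest, Heavy, Rest): Fleet A can switch to Light (-5 → -2). Not NE.
(Rest, Heavy, Light): Fleet B can switch to Max (-2 → 0). Not NE.
(Rest, Heavy, Moderate): Fleet C can switch to Rest (0 → 4). Not NE.
(Rest, Max, Rest): Fleet B can switch to Heavy (2 → 4). Not NE.
(Rest, Max, Light): Fleet A can switch to Light (-1 → 2). Not NE.
(Rest, Max, Moderate): Fleet B can switch to Heavy (-1 → 0). Not NE.
(The remaining 6 profiles each have a profitable deviation by the same check.)

There is no pure-strategy Nash equilibrium.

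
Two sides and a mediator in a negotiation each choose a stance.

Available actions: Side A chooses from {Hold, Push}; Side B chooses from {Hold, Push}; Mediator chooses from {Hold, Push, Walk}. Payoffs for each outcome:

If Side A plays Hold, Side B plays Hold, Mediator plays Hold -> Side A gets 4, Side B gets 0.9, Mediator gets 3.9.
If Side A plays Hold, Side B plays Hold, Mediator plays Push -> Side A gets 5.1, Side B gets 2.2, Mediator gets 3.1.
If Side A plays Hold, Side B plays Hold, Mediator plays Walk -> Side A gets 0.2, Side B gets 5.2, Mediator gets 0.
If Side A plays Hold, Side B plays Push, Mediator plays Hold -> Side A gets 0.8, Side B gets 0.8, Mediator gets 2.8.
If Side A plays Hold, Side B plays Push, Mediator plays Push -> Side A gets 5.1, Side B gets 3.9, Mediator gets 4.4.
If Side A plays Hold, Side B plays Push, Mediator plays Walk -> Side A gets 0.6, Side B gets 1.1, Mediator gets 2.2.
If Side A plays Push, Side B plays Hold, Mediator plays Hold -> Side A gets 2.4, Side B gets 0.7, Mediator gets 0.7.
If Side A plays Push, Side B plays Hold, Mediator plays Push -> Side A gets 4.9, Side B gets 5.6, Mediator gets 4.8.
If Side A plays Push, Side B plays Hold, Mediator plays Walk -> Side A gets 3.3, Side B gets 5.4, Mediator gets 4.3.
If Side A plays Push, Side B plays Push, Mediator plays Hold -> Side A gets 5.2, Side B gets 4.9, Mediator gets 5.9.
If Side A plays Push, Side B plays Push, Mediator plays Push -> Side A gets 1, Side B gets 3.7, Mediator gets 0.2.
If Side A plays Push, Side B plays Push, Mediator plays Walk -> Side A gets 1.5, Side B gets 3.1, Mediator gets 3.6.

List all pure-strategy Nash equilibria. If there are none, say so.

(Hold, Hold, Hold); (Hold, Push, Push); (Push, Push, Hold)

For each strategy profile, look for a profitable unilateral deviation.
(Hold, Hold, Hold): Side A gets 4, best alternative 2.4; Side B gets 0.9, best alternative 0.8; Mediator gets 3.9, best alternative 3.1. No profitable deviation — NE.
(Hold, Hold, Push): Side B can switch to Push (2.2 → 3.9). Not NE.
(Hold, Hold, Walk): Side A can switch to Push (0.2 → 3.3). Not NE.
(Hold, Push, Hold): Side A can switch to Push (0.8 → 5.2). Not NE.
(Hold, Push, Push): Side A gets 5.1, best alternative 1; Side B gets 3.9, best alternative 2.2; Mediator gets 4.4, best alternative 2.8. No profitable deviation — NE.
(Hold, Push, Walk): Side A can switch to Push (0.6 → 1.5). Not NE.
(Push, Hold, Hold): Side A can switch to Hold (2.4 → 4). Not NE.
(Push, Hold, Push): Side A can switch to Hold (4.9 → 5.1). Not NE.
(Push, Hold, Walk): Mediator can switch to Push (4.3 → 4.8). Not NE.
(Push, Push, Hold): Side A gets 5.2, best alternative 0.8; Side B gets 4.9, best alternative 0.7; Mediator gets 5.9, best alternative 3.6. No profitable deviation — NE.
(Push, Push, Push): Side A can switch to Hold (1 → 5.1). Not NE.
(Push, Push, Walk): Side B can switch to Hold (3.1 → 5.4). Not NE.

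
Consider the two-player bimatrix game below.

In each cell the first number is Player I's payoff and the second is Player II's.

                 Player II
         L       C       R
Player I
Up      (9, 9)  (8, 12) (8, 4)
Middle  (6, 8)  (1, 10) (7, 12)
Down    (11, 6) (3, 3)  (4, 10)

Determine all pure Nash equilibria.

Mark each player's best response to every combination of opponents' strategies; a profile where every player is best-responding is a pure Nash equilibrium.
Player I against L: payoffs 9, 6, 11 → best response Down.
Player I against C: payoffs 8, 1, 3 → best response Up.
Player I against R: payoffs 8, 7, 4 → best response Up.
Player II against Up: payoffs 9, 12, 4 → best response C.
Player II against Middle: payoffs 8, 10, 12 → best response R.
Player II against Down: payoffs 6, 3, 10 → best response R.
Mutual best responses: (Up, C).

Pure NE: (Up, C)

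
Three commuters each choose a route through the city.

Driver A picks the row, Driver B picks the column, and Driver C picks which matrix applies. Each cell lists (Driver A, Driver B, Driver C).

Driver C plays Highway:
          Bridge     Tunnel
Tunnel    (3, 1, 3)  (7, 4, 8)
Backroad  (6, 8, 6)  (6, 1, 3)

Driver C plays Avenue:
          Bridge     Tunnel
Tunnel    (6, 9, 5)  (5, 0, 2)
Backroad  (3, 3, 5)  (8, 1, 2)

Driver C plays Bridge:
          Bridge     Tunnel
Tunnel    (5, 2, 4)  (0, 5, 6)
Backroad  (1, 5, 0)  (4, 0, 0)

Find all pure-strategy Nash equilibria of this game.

Mark each player's best response to every combination of opponents' strategies; a profile where every player is best-responding is a pure Nash equilibrium.
Driver A against (Bridge, Highway): payoffs 3, 6 → best response Backroad.
Driver A against (Bridge, Avenue): payoffs 6, 3 → best response Tunnel.
Driver A against (Bridge, Bridge): payoffs 5, 1 → best response Tunnel.
Driver A against (Tunnel, Highway): payoffs 7, 6 → best response Tunnel.
Driver A against (Tunnel, Avenue): payoffs 5, 8 → best response Backroad.
Driver A against (Tunnel, Bridge): payoffs 0, 4 → best response Backroad.
Driver B against (Tunnel, Highway): payoffs 1, 4 → best response Tunnel.
Driver B against (Tunnel, Avenue): payoffs 9, 0 → best response Bridge.
Driver B against (Tunnel, Bridge): payoffs 2, 5 → best response Tunnel.
Driver B against (Backroad, Highway): payoffs 8, 1 → best response Bridge.
Driver B against (Backroad, Avenue): payoffs 3, 1 → best response Bridge.
Driver B against (Backroad, Bridge): payoffs 5, 0 → best response Bridge.
Driver C against (Tunnel, Bridge): payoffs 3, 5, 4 → best response Avenue.
Driver C against (Tunnel, Tunnel): payoffs 8, 2, 6 → best response Highway.
Driver C against (Backroad, Bridge): payoffs 6, 5, 0 → best response Highway.
Driver C against (Backroad, Tunnel): payoffs 3, 2, 0 → best response Highway.
Mutual best responses: (Tunnel, Bridge, Avenue); (Tunnel, Tunnel, Highway); (Backroad, Bridge, Highway).

(Tunnel, Bridge, Avenue), (Tunnel, Tunnel, Highway), (Backroad, Bridge, Highway)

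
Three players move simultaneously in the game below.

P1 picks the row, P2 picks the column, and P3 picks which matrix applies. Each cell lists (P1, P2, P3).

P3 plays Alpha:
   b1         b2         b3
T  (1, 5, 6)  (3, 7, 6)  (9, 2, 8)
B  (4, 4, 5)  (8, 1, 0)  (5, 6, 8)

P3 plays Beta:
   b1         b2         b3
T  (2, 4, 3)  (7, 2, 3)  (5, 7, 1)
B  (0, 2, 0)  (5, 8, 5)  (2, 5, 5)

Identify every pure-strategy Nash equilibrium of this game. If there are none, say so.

This game has no pure Nash equilibrium.

P1 against (b1, Alpha): payoffs 1, 4 → best response B.
P1 against (b1, Beta): payoffs 2, 0 → best response T.
P1 against (b2, Alpha): payoffs 3, 8 → best response B.
P1 against (b2, Beta): payoffs 7, 5 → best response T.
P1 against (b3, Alpha): payoffs 9, 5 → best response T.
P1 against (b3, Beta): payoffs 5, 2 → best response T.
P2 against (T, Alpha): payoffs 5, 7, 2 → best response b2.
P2 against (T, Beta): payoffs 4, 2, 7 → best response b3.
P2 against (B, Alpha): payoffs 4, 1, 6 → best response b3.
P2 against (B, Beta): payoffs 2, 8, 5 → best response b2.
P3 against (T, b1): payoffs 6, 3 → best response Alpha.
P3 against (T, b2): payoffs 6, 3 → best response Alpha.
P3 against (T, b3): payoffs 8, 1 → best response Alpha.
P3 against (B, b1): payoffs 5, 0 → best response Alpha.
P3 against (B, b2): payoffs 0, 5 → best response Beta.
P3 against (B, b3): payoffs 8, 5 → best response Alpha.
No profile is a mutual best response for all players.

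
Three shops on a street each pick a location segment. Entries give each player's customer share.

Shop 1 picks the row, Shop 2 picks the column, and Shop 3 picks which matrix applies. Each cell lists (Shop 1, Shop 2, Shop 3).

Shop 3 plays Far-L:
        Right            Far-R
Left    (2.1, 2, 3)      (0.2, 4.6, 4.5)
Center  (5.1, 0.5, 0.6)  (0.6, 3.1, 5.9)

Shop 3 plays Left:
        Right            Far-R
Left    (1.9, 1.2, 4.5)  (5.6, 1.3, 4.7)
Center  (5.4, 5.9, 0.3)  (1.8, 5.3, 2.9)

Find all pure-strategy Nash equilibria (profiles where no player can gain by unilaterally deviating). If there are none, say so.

(Left, Far-R, Left); (Center, Far-R, Far-L)

Check each profile: it is a Nash equilibrium iff no player can strictly gain by switching unilaterally.
(Left, Right, Far-L): Shop 1 can switch to Center (2.1 → 5.1). Not NE.
(Left, Right, Left): Shop 1 can switch to Center (1.9 → 5.4). Not NE.
(Left, Far-R, Far-L): Shop 1 can switch to Center (0.2 → 0.6). Not NE.
(Left, Far-R, Left): Shop 1 gets 5.6, best alternative 1.8; Shop 2 gets 1.3, best alternative 1.2; Shop 3 gets 4.7, best alternative 4.5. No profitable deviation — NE.
(Center, Right, Far-L): Shop 2 can switch to Far-R (0.5 → 3.1). Not NE.
(Center, Right, Left): Shop 3 can switch to Far-L (0.3 → 0.6). Not NE.
(Center, Far-R, Far-L): Shop 1 gets 0.6, best alternative 0.2; Shop 2 gets 3.1, best alternative 0.5; Shop 3 gets 5.9, best alternative 2.9. No profitable deviation — NE.
(Center, Far-R, Left): Shop 1 can switch to Left (1.8 → 5.6). Not NE.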